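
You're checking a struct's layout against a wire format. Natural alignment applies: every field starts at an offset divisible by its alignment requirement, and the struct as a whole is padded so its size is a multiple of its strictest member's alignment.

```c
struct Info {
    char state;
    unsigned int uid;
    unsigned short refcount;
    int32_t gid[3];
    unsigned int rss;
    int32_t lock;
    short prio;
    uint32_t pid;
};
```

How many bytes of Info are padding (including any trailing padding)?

state at 0 (size 1, align 1) → ends 1
pad 3 to align 4 for uid
uid at 4 (size 4, align 4) → ends 8
refcount at 8 (size 2, align 2) → ends 10
pad 2 to align 4 for gid
gid at 12 (size 12, align 4) → ends 24
rss at 24 (size 4, align 4) → ends 28
lock at 28 (size 4, align 4) → ends 32
prio at 32 (size 2, align 2) → ends 34
pad 2 to align 4 for pid
pid at 36 (size 4, align 4) → ends 40
total 40 bytes, alignment 4
data bytes 33, size 40 → padding 7

7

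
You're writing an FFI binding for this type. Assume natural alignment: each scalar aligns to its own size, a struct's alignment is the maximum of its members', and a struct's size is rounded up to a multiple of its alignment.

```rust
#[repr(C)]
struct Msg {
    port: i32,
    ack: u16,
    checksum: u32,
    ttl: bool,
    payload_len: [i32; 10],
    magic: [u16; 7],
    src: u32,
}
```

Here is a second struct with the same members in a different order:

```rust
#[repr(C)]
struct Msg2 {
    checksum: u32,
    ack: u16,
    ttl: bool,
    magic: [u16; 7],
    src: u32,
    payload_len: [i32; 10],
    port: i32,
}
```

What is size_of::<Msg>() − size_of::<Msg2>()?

0..4  port  (4B, 4-aligned)
4..6  ack  (2B, 2-aligned)
6..8  -- padding (2B)
8..12  checksum  (4B, 4-aligned)
12..13  ttl  (1B, 1-aligned)
13..16  -- padding (3B)
16..56  payload_len  (40B, 4-aligned)
56..70  magic  (14B, 2-aligned)
70..72  -- padding (2B)
72..76  src  (4B, 4-aligned)
sizeof = 76, alignof = 4
— Msg2 —
0..4  checksum  (4B, 4-aligned)
4..6  ack  (2B, 2-aligned)
6..7  ttl  (1B, 1-aligned)
7..8  -- padding (1B)
8..22  magic  (14B, 2-aligned)
22..24  -- padding (2B)
24..28  src  (4B, 4-aligned)
28..68  payload_len  (40B, 4-aligned)
68..72  port  (4B, 4-aligned)
sizeof = 72, alignof = 4
76 − 72 = 4

4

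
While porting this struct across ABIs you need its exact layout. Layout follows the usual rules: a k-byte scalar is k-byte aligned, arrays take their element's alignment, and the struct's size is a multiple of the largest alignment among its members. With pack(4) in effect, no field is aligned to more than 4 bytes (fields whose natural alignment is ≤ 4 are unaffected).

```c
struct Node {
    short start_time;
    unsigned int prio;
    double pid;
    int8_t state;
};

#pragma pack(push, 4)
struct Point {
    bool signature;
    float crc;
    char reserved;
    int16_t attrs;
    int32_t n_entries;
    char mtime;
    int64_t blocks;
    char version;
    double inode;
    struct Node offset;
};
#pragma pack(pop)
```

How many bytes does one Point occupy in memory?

Node: start_time at 0 (size 2, align 2) → ends 2; pad 2 to align 4 for prio; prio at 4 (size 4, align 4) → ends 8; pid at 8 (size 8, align 8) → ends 16; state at 16 (size 1, align 1) → ends 17; tail pad 7 to reach multiple of 8; total 24 bytes, alignment 8
signature at 0 (size 1, align 1) → ends 1
pad 3 to align 4 for crc
crc at 4 (size 4, align 4) → ends 8
reserved at 8 (size 1, align 1) → ends 9
pad 1 to align 2 for attrs
attrs at 10 (size 2, align 2) → ends 12
n_entries at 12 (size 4, align 4) → ends 16
mtime at 16 (size 1, align 1) → ends 17
pad 3 to align 4 for blocks
blocks at 20 (size 8, align 4) → ends 28
version at 28 (size 1, align 1) → ends 29
pad 3 to align 4 for inode
inode at 32 (size 8, align 4) → ends 40
offset at 40 (size 24, align 4) → ends 64
total 64 bytes, alignment 4

64 bytes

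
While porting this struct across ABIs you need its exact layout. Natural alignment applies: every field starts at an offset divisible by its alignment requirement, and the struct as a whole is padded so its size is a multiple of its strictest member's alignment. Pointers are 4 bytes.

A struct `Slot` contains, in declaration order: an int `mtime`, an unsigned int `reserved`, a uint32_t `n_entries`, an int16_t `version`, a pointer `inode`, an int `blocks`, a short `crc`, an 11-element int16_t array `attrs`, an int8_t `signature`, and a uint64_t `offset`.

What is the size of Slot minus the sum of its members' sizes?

9

mtime at 0 (size 4, align 4) → ends 4
reserved at 4 (size 4, align 4) → ends 8
n_entries at 8 (size 4, align 4) → ends 12
version at 12 (size 2, align 2) → ends 14
pad 2 to align 4 for inode
inode at 16 (size 4, align 4) → ends 20
blocks at 20 (size 4, align 4) → ends 24
crc at 24 (size 2, align 2) → ends 26
attrs at 26 (size 22, align 2) → ends 48
signature at 48 (size 1, align 1) → ends 49
pad 7 to align 8 for offset
offset at 56 (size 8, align 8) → ends 64
total 64 bytes, alignment 8
data bytes 55, size 64 → padding 9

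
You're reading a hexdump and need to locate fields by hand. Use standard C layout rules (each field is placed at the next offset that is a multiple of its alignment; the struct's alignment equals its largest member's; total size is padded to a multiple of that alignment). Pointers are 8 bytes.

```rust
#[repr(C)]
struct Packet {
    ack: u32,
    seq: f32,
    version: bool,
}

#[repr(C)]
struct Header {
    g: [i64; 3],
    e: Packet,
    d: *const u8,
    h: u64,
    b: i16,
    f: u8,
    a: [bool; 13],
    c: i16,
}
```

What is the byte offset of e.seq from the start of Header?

Packet: 0..4  ack  (4B, 4-aligned); 4..8  seq  (4B, 4-aligned); 8..9  version  (1B, 1-aligned); 9..12  -- tail padding (3B); sizeof = 12, alignof = 4
0..24  g  (24B, 8-aligned)
24..36  e  (12B, 4-aligned)
within Packet: seq at 4
24 + 4 = 28

28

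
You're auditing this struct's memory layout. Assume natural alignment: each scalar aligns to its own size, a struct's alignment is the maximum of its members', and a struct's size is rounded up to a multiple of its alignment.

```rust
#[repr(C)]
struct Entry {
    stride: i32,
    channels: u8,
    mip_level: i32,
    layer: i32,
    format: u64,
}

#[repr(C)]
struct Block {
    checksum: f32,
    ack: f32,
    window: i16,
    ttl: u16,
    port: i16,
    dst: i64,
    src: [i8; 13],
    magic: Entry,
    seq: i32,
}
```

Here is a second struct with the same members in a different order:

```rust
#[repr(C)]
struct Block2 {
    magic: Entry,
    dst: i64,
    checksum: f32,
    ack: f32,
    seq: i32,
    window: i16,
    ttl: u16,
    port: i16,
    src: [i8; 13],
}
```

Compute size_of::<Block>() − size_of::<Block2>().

Entry: stride at 0 (size 4, align 4) → ends 4; channels at 4 (size 1, align 1) → ends 5; pad 3 to align 4 for mip_level; mip_level at 8 (size 4, align 4) → ends 12; layer at 12 (size 4, align 4) → ends 16; format at 16 (size 8, align 8) → ends 24; total 24 bytes, alignment 8
checksum at 0 (size 4, align 4) → ends 4
ack at 4 (size 4, align 4) → ends 8
window at 8 (size 2, align 2) → ends 10
ttl at 10 (size 2, align 2) → ends 12
port at 12 (size 2, align 2) → ends 14
pad 2 to align 8 for dst
dst at 16 (size 8, align 8) → ends 24
src at 24 (size 13, align 1) → ends 37
pad 3 to align 8 for magic
magic at 40 (size 24, align 8) → ends 64
seq at 64 (size 4, align 4) → ends 68
tail pad 4 to reach multiple of 8
total 72 bytes, alignment 8
— Block2 —
magic at 0 (size 24, align 8) → ends 24
dst at 24 (size 8, align 8) → ends 32
checksum at 32 (size 4, align 4) → ends 36
ack at 36 (size 4, align 4) → ends 40
seq at 40 (size 4, align 4) → ends 44
window at 44 (size 2, align 2) → ends 46
ttl at 46 (size 2, align 2) → ends 48
port at 48 (size 2, align 2) → ends 50
src at 50 (size 13, align 1) → ends 63
tail pad 1 to reach multiple of 8
total 64 bytes, alignment 8
72 − 64 = 8

8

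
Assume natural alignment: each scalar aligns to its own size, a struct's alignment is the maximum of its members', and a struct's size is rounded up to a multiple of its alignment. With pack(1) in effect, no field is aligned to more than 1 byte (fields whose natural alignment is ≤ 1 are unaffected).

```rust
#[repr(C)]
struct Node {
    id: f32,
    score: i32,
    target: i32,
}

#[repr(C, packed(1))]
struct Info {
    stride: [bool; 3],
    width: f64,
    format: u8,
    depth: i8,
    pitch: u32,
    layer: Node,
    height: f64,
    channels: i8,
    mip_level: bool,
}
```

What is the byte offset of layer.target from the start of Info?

Node: @0: id [4B, align 4] → 4; @4: score [4B, align 4] → 8; @8: target [4B, align 4] → 12; size 12, align 4
@0: stride [3B, align 1] → 3
@3: width [8B, align 1] → 11
@11: format [1B, align 1] → 12
@12: depth [1B, align 1] → 13
@13: pitch [4B, align 1] → 17
@17: layer [12B, align 1] → 29
within Node: target at 8
17 + 8 = 25

25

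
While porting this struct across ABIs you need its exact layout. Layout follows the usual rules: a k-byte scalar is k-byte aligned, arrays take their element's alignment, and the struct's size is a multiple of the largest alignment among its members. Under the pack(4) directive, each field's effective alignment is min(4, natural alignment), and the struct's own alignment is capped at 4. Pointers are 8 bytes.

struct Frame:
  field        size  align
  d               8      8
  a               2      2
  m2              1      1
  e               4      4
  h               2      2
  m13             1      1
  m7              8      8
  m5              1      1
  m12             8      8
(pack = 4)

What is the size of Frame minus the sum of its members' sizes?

5

@0: d [8B, align 4] → 8
@8: a [2B, align 2] → 10
@10: m2 [1B, align 1] → 11
+1 pad (align 4)
@12: e [4B, align 4] → 16
@16: h [2B, align 2] → 18
@18: m13 [1B, align 1] → 19
+1 pad (align 4)
@20: m7 [8B, align 4] → 28
@28: m5 [1B, align 1] → 29
+3 pad (align 4)
@32: m12 [8B, align 4] → 40
size 40, align 4
data bytes 35, size 40 → padding 5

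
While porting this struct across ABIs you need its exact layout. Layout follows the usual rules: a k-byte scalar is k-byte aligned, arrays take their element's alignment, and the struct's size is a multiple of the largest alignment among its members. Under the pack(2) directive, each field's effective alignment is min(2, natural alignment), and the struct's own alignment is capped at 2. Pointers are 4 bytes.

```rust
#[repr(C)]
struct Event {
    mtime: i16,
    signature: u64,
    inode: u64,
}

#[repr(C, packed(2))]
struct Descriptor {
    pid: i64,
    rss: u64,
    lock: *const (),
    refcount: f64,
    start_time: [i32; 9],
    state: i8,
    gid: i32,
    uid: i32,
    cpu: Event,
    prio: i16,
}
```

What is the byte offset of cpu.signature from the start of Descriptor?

Event: mtime at 0 (size 2, align 2) → ends 2; pad 6 to align 8 for signature; signature at 8 (size 8, align 8) → ends 16; inode at 16 (size 8, align 8) → ends 24; total 24 bytes, alignment 8
pid at 0 (size 8, align 2) → ends 8
rss at 8 (size 8, align 2) → ends 16
lock at 16 (size 4, align 2) → ends 20
refcount at 20 (size 8, align 2) → ends 28
start_time at 28 (size 36, align 2) → ends 64
state at 64 (size 1, align 1) → ends 65
pad 1 to align 2 for gid
gid at 66 (size 4, align 2) → ends 70
uid at 70 (size 4, align 2) → ends 74
cpu at 74 (size 24, align 2) → ends 98
within Event: signature at 8
74 + 8 = 82

82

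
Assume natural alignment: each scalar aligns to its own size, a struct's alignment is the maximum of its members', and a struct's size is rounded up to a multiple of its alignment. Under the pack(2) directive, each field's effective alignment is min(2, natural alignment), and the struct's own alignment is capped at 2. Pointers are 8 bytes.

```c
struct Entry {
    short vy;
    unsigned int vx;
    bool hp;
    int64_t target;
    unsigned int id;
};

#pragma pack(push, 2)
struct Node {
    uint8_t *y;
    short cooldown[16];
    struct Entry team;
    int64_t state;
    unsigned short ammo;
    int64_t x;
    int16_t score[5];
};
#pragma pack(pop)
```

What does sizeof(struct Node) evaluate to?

Entry: @0: vy [2B, align 2] → 2; +2 pad (align 4); @4: vx [4B, align 4] → 8; @8: hp [1B, align 1] → 9; +7 pad (align 8); @16: target [8B, align 8] → 24; @24: id [4B, align 4] → 28; +4 tail pad (align 8); size 32, align 8
@0: y [8B, align 2] → 8
@8: cooldown [32B, align 2] → 40
@40: team [32B, align 2] → 72
@72: state [8B, align 2] → 80
@80: ammo [2B, align 2] → 82
@82: x [8B, align 2] → 90
@90: score [10B, align 2] → 100
size 100, align 2

100 bytes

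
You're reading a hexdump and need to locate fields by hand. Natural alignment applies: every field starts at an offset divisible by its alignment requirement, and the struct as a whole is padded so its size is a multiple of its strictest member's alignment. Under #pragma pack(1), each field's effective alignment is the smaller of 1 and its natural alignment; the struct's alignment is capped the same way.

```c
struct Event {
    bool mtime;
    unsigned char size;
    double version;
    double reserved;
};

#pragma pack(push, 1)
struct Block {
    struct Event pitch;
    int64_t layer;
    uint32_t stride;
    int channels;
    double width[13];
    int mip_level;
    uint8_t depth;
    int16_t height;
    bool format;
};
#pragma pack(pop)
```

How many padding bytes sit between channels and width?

0

Event: mtime at 0 (size 1, align 1) → ends 1; size at 1 (size 1, align 1) → ends 2; pad 6 to align 8 for version; version at 8 (size 8, align 8) → ends 16; reserved at 16 (size 8, align 8) → ends 24; total 24 bytes, alignment 8
pitch at 0 (size 24, align 1) → ends 24
layer at 24 (size 8, align 1) → ends 32
stride at 32 (size 4, align 1) → ends 36
channels at 36 (size 4, align 1) → ends 40
width at 40 (size 104, align 1) → ends 144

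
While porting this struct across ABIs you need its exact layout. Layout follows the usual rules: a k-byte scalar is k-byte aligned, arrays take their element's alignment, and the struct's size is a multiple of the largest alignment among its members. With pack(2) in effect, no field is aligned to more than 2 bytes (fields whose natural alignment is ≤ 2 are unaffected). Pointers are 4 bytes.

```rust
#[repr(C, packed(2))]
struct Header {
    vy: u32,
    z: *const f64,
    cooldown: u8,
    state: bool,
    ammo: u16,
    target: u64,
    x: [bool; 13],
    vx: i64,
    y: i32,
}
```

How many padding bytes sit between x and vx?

1

0..4  vy  (4B, 2-aligned)
4..8  z  (4B, 2-aligned)
8..9  cooldown  (1B, 1-aligned)
9..10  state  (1B, 1-aligned)
10..12  ammo  (2B, 2-aligned)
12..20  target  (8B, 2-aligned)
20..33  x  (13B, 1-aligned)
33..34  -- padding (1B)
34..42  vx  (8B, 2-aligned)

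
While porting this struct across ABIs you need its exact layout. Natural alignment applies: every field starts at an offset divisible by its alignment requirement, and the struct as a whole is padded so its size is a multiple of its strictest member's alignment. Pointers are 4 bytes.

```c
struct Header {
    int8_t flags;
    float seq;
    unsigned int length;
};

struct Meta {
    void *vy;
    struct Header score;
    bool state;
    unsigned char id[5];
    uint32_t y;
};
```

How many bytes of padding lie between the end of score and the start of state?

0

Header: @0: flags [1B, align 1] → 1; +3 pad (align 4); @4: seq [4B, align 4] → 8; @8: length [4B, align 4] → 12; size 12, align 4
@0: vy [4B, align 4] → 4
@4: score [12B, align 4] → 16
@16: state [1B, align 1] → 17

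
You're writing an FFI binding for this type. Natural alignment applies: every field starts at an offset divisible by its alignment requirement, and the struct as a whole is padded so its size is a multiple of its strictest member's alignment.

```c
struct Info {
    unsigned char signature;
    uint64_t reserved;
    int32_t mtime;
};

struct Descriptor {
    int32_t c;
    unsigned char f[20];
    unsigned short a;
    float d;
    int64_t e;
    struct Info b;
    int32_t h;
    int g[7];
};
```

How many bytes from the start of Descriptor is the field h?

Info: signature at 0 (size 1, align 1) → ends 1; pad 7 to align 8 for reserved; reserved at 8 (size 8, align 8) → ends 16; mtime at 16 (size 4, align 4) → ends 20; tail pad 4 to reach multiple of 8; total 24 bytes, alignment 8
c at 0 (size 4, align 4) → ends 4
f at 4 (size 20, align 1) → ends 24
a at 24 (size 2, align 2) → ends 26
pad 2 to align 4 for d
d at 28 (size 4, align 4) → ends 32
e at 32 (size 8, align 8) → ends 40
b at 40 (size 24, align 8) → ends 64
h at 64 (size 4, align 4) → ends 68

64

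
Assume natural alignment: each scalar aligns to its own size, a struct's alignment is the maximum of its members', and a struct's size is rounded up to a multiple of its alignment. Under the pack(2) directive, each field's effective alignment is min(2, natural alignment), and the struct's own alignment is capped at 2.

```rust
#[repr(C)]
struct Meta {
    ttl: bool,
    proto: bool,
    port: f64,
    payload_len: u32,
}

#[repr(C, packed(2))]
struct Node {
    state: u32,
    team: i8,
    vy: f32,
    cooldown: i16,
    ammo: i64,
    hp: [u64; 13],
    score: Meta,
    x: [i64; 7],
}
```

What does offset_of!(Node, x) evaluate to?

Meta: 0..1  ttl  (1B, 1-aligned); 1..2  proto  (1B, 1-aligned); 2..8  -- padding (6B); 8..16  port  (8B, 8-aligned); 16..20  payload_len  (4B, 4-aligned); 20..24  -- tail padding (4B); sizeof = 24, alignof = 8
0..4  state  (4B, 2-aligned)
4..5  team  (1B, 1-aligned)
5..6  -- padding (1B)
6..10  vy  (4B, 2-aligned)
10..12  cooldown  (2B, 2-aligned)
12..20  ammo  (8B, 2-aligned)
20..124  hp  (104B, 2-aligned)
124..148  score  (24B, 2-aligned)
148..204  x  (56B, 2-aligned)

148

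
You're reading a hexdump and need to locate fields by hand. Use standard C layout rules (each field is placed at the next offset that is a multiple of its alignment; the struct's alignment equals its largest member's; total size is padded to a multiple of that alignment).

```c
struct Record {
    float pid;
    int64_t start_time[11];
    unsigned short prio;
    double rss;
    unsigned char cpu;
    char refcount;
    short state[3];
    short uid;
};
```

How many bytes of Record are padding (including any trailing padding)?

@0: pid [4B, align 4] → 4
+4 pad (align 8)
@8: start_time [88B, align 8] → 96
@96: prio [2B, align 2] → 98
+6 pad (align 8)
@104: rss [8B, align 8] → 112
@112: cpu [1B, align 1] → 113
@113: refcount [1B, align 1] → 114
@114: state [6B, align 2] → 120
@120: uid [2B, align 2] → 122
+6 tail pad (align 8)
size 128, align 8
data bytes 112, size 128 → padding 16

16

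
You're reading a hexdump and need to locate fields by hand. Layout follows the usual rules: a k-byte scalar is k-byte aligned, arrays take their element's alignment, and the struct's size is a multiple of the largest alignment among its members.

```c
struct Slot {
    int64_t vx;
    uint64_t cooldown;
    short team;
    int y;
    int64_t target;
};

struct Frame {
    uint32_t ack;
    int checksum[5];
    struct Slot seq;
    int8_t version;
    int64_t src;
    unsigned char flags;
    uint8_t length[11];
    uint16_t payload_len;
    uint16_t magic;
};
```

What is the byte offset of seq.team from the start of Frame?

Slot: @0: vx [8B, align 8] → 8; @8: cooldown [8B, align 8] → 16; @16: team [2B, align 2] → 18; +2 pad (align 4); @20: y [4B, align 4] → 24; @24: target [8B, align 8] → 32; size 32, align 8
@0: ack [4B, align 4] → 4
@4: checksum [20B, align 4] → 24
@24: seq [32B, align 8] → 56
within Slot: team at 16
24 + 16 = 40

40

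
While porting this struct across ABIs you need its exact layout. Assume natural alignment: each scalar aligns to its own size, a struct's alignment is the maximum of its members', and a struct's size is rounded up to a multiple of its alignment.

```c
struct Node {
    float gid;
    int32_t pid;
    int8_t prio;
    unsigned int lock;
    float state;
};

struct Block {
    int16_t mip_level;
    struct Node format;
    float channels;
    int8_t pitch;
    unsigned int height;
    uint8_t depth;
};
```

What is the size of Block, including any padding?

40

Node: gid at 0 (size 4, align 4) → ends 4; pid at 4 (size 4, align 4) → ends 8; prio at 8 (size 1, align 1) → ends 9; pad 3 to align 4 for lock; lock at 12 (size 4, align 4) → ends 16; state at 16 (size 4, align 4) → ends 20; total 20 bytes, alignment 4
mip_level at 0 (size 2, align 2) → ends 2
pad 2 to align 4 for format
format at 4 (size 20, align 4) → ends 24
channels at 24 (size 4, align 4) → ends 28
pitch at 28 (size 1, align 1) → ends 29
pad 3 to align 4 for height
height at 32 (size 4, align 4) → ends 36
depth at 36 (size 1, align 1) → ends 37
tail pad 3 to reach multiple of 4
total 40 bytes, alignment 4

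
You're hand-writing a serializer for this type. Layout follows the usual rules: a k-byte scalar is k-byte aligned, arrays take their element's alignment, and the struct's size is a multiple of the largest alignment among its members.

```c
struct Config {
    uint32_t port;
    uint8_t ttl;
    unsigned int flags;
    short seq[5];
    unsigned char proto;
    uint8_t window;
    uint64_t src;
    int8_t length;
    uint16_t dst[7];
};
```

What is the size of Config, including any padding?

port at 0 (size 4, align 4) → ends 4
ttl at 4 (size 1, align 1) → ends 5
pad 3 to align 4 for flags
flags at 8 (size 4, align 4) → ends 12
seq at 12 (size 10, align 2) → ends 22
proto at 22 (size 1, align 1) → ends 23
window at 23 (size 1, align 1) → ends 24
src at 24 (size 8, align 8) → ends 32
length at 32 (size 1, align 1) → ends 33
pad 1 to align 2 for dst
dst at 34 (size 14, align 2) → ends 48
total 48 bytes, alignment 8

48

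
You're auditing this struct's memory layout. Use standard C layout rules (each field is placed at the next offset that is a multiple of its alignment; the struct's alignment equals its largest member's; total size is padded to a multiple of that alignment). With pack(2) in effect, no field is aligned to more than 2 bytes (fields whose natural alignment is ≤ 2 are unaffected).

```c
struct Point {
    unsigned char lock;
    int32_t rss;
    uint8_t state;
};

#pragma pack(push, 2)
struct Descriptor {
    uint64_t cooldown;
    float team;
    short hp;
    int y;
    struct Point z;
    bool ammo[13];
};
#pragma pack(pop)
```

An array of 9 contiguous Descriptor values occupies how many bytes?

396

Point: lock at 0 (size 1, align 1) → ends 1; pad 3 to align 4 for rss; rss at 4 (size 4, align 4) → ends 8; state at 8 (size 1, align 1) → ends 9; tail pad 3 to reach multiple of 4; total 12 bytes, alignment 4
cooldown at 0 (size 8, align 2) → ends 8
team at 8 (size 4, align 2) → ends 12
hp at 12 (size 2, align 2) → ends 14
y at 14 (size 4, align 2) → ends 18
z at 18 (size 12, align 2) → ends 30
ammo at 30 (size 13, align 1) → ends 43
tail pad 1 to reach multiple of 2
total 44 bytes, alignment 2
array of 9: 9 × 44 = 396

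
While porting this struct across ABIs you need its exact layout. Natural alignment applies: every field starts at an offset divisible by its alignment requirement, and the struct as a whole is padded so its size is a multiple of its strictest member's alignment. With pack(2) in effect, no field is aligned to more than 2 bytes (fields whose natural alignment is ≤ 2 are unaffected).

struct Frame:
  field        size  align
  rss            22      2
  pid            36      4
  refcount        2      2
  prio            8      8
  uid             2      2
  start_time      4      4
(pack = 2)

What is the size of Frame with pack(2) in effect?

74

rss at 0 (size 22, align 2) → ends 22
pid at 22 (size 36, align 2) → ends 58
refcount at 58 (size 2, align 2) → ends 60
prio at 60 (size 8, align 2) → ends 68
uid at 68 (size 2, align 2) → ends 70
start_time at 70 (size 4, align 2) → ends 74
total 74 bytes, alignment 2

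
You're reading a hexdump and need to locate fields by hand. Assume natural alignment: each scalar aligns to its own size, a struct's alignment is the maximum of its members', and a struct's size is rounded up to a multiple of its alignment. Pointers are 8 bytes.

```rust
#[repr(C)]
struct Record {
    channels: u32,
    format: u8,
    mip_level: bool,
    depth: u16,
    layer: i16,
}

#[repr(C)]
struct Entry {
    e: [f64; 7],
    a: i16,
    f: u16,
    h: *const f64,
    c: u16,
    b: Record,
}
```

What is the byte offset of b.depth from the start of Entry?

82

Record: @0: channels [4B, align 4] → 4; @4: format [1B, align 1] → 5; @5: mip_level [1B, align 1] → 6; @6: depth [2B, align 2] → 8; @8: layer [2B, align 2] → 10; +2 tail pad (align 4); size 12, align 4
@0: e [56B, align 8] → 56
@56: a [2B, align 2] → 58
@58: f [2B, align 2] → 60
+4 pad (align 8)
@64: h [8B, align 8] → 72
@72: c [2B, align 2] → 74
+2 pad (align 4)
@76: b [12B, align 4] → 88
within Record: depth at 6
76 + 6 = 82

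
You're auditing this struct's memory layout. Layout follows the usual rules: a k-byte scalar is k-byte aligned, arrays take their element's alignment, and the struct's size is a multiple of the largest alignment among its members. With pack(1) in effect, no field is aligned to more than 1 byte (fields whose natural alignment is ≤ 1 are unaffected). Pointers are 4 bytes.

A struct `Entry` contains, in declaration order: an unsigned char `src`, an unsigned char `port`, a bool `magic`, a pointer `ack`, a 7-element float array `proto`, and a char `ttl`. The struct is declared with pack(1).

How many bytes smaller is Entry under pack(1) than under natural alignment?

natural layout:
  @0: src [1B, align 1] → 1
  @1: port [1B, align 1] → 2
  @2: magic [1B, align 1] → 3
  +1 pad (align 4)
  @4: ack [4B, align 4] → 8
  @8: proto [28B, align 4] → 36
  @36: ttl [1B, align 1] → 37
  +3 tail pad (align 4)
  size 40, align 4
packed(1) layout:
  @0: src [1B, align 1] → 1
  @1: port [1B, align 1] → 2
  @2: magic [1B, align 1] → 3
  @3: ack [4B, align 1] → 7
  @7: proto [28B, align 1] → 35
  @35: ttl [1B, align 1] → 36
  size 36, align 1
40 − 36 = 4

4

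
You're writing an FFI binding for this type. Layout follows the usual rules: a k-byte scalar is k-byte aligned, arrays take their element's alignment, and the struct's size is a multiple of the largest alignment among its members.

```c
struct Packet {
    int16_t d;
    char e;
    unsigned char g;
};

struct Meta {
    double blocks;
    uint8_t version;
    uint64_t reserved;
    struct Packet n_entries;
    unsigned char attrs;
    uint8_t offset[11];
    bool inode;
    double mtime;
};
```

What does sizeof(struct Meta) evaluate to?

56

Packet: d at 0 (size 2, align 2) → ends 2; e at 2 (size 1, align 1) → ends 3; g at 3 (size 1, align 1) → ends 4; total 4 bytes, alignment 2
blocks at 0 (size 8, align 8) → ends 8
version at 8 (size 1, align 1) → ends 9
pad 7 to align 8 for reserved
reserved at 16 (size 8, align 8) → ends 24
n_entries at 24 (size 4, align 2) → ends 28
attrs at 28 (size 1, align 1) → ends 29
offset at 29 (size 11, align 1) → ends 40
inode at 40 (size 1, align 1) → ends 41
pad 7 to align 8 for mtime
mtime at 48 (size 8, align 8) → ends 56
total 56 bytes, alignment 8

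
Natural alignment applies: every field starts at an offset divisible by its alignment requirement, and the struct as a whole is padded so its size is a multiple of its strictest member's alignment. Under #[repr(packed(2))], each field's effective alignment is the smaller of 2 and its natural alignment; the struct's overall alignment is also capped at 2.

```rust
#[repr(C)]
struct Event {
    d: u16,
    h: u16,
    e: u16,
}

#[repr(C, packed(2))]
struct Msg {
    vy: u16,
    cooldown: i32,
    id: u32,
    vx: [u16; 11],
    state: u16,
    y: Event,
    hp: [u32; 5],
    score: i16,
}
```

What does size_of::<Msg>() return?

Event: @0: d [2B, align 2] → 2; @2: h [2B, align 2] → 4; @4: e [2B, align 2] → 6; size 6, align 2
@0: vy [2B, align 2] → 2
@2: cooldown [4B, align 2] → 6
@6: id [4B, align 2] → 10
@10: vx [22B, align 2] → 32
@32: state [2B, align 2] → 34
@34: y [6B, align 2] → 40
@40: hp [20B, align 2] → 60
@60: score [2B, align 2] → 62
size 62, align 2

62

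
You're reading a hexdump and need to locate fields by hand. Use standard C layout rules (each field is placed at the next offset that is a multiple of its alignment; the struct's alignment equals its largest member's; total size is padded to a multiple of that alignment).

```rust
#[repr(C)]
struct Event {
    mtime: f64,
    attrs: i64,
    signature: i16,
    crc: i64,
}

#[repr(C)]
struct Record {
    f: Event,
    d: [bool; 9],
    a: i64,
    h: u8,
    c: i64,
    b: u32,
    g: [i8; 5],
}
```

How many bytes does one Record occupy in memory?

88

Event: 0..8  mtime  (8B, 8-aligned); 8..16  attrs  (8B, 8-aligned); 16..18  signature  (2B, 2-aligned); 18..24  -- padding (6B); 24..32  crc  (8B, 8-aligned); sizeof = 32, alignof = 8
0..32  f  (32B, 8-aligned)
32..41  d  (9B, 1-aligned)
41..48  -- padding (7B)
48..56  a  (8B, 8-aligned)
56..57  h  (1B, 1-aligned)
57..64  -- padding (7B)
64..72  c  (8B, 8-aligned)
72..76  b  (4B, 4-aligned)
76..81  g  (5B, 1-aligned)
81..88  -- tail padding (7B)
sizeof = 88, alignof = 8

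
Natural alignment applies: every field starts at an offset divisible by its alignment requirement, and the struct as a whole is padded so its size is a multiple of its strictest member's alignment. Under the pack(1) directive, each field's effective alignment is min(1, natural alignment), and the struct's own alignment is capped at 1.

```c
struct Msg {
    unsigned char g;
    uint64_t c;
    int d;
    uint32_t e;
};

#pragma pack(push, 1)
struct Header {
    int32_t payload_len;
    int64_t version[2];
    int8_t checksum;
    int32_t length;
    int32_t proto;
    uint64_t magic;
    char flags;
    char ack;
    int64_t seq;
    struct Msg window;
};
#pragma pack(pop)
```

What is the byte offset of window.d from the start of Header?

Msg: g at 0 (size 1, align 1) → ends 1; pad 7 to align 8 for c; c at 8 (size 8, align 8) → ends 16; d at 16 (size 4, align 4) → ends 20; e at 20 (size 4, align 4) → ends 24; total 24 bytes, alignment 8
payload_len at 0 (size 4, align 1) → ends 4
version at 4 (size 16, align 1) → ends 20
checksum at 20 (size 1, align 1) → ends 21
length at 21 (size 4, align 1) → ends 25
proto at 25 (size 4, align 1) → ends 29
magic at 29 (size 8, align 1) → ends 37
flags at 37 (size 1, align 1) → ends 38
ack at 38 (size 1, align 1) → ends 39
seq at 39 (size 8, align 1) → ends 47
window at 47 (size 24, align 1) → ends 71
within Msg: d at 16
47 + 16 = 63

63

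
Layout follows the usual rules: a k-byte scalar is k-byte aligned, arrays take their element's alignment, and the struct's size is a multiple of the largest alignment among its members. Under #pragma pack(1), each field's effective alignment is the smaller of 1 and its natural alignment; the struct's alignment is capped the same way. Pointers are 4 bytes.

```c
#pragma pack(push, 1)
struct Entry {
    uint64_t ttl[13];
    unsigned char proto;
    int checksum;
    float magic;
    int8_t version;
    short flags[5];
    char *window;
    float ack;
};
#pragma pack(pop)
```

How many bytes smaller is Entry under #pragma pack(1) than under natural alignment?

natural layout:
  @0: ttl [104B, align 8] → 104
  @104: proto [1B, align 1] → 105
  +3 pad (align 4)
  @108: checksum [4B, align 4] → 112
  @112: magic [4B, align 4] → 116
  @116: version [1B, align 1] → 117
  +1 pad (align 2)
  @118: flags [10B, align 2] → 128
  @128: window [4B, align 4] → 132
  @132: ack [4B, align 4] → 136
  size 136, align 8
packed(1) layout:
  @0: ttl [104B, align 1] → 104
  @104: proto [1B, align 1] → 105
  @105: checksum [4B, align 1] → 109
  @109: magic [4B, align 1] → 113
  @113: version [1B, align 1] → 114
  @114: flags [10B, align 1] → 124
  @124: window [4B, align 1] → 128
  @128: ack [4B, align 1] → 132
  size 132, align 1
136 − 132 = 4

4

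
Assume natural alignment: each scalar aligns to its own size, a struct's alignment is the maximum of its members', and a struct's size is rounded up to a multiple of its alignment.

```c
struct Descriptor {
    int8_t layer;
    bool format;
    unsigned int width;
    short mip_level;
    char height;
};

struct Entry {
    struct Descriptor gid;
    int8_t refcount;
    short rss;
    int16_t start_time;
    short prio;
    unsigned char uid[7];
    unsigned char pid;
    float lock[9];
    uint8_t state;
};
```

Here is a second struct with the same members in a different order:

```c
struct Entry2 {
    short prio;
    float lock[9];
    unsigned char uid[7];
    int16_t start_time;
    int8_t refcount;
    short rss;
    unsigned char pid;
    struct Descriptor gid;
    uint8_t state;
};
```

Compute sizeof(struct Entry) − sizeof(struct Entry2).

-4

Descriptor: 0..1  layer  (1B, 1-aligned); 1..2  format  (1B, 1-aligned); 2..4  -- padding (2B); 4..8  width  (4B, 4-aligned); 8..10  mip_level  (2B, 2-aligned); 10..11  height  (1B, 1-aligned); 11..12  -- tail padding (1B); sizeof = 12, alignof = 4
0..12  gid  (12B, 4-aligned)
12..13  refcount  (1B, 1-aligned)
13..14  -- padding (1B)
14..16  rss  (2B, 2-aligned)
16..18  start_time  (2B, 2-aligned)
18..20  prio  (2B, 2-aligned)
20..27  uid  (7B, 1-aligned)
27..28  pid  (1B, 1-aligned)
28..64  lock  (36B, 4-aligned)
64..65  state  (1B, 1-aligned)
65..68  -- tail padding (3B)
sizeof = 68, alignof = 4
— Entry2 —
0..2  prio  (2B, 2-aligned)
2..4  -- padding (2B)
4..40  lock  (36B, 4-aligned)
40..47  uid  (7B, 1-aligned)
47..48  -- padding (1B)
48..50  start_time  (2B, 2-aligned)
50..51  refcount  (1B, 1-aligned)
51..52  -- padding (1B)
52..54  rss  (2B, 2-aligned)
54..55  pid  (1B, 1-aligned)
55..56  -- padding (1B)
56..68  gid  (12B, 4-aligned)
68..69  state  (1B, 1-aligned)
69..72  -- tail padding (3B)
sizeof = 72, alignof = 4
68 − 72 = -4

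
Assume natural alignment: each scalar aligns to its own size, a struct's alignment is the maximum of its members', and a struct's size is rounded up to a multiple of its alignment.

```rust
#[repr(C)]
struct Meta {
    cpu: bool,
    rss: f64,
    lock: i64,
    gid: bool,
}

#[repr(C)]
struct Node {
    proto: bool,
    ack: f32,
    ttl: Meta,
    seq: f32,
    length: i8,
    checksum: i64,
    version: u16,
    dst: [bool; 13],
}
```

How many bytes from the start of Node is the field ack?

Meta: 0..1  cpu  (1B, 1-aligned); 1..8  -- padding (7B); 8..16  rss  (8B, 8-aligned); 16..24  lock  (8B, 8-aligned); 24..25  gid  (1B, 1-aligned); 25..32  -- tail padding (7B); sizeof = 32, alignof = 8
0..1  proto  (1B, 1-aligned)
1..4  -- padding (3B)
4..8  ack  (4B, 4-aligned)

4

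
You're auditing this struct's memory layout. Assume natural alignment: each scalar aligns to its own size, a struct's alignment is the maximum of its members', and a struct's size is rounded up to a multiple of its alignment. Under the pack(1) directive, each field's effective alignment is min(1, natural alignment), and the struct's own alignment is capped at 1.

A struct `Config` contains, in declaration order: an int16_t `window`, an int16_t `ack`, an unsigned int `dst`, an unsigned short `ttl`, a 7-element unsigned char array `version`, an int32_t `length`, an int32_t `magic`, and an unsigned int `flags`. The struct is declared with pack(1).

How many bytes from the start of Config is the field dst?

@0: window [2B, align 1] → 2
@2: ack [2B, align 1] → 4
@4: dst [4B, align 1] → 8

4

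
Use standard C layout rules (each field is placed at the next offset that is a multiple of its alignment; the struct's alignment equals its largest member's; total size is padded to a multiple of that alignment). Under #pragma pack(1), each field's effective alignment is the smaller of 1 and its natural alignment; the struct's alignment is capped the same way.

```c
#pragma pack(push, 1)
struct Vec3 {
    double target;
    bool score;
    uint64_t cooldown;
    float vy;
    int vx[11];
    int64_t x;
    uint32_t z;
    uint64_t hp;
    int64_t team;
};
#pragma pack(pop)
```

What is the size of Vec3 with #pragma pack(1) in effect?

target at 0 (size 8, align 1) → ends 8
score at 8 (size 1, align 1) → ends 9
cooldown at 9 (size 8, align 1) → ends 17
vy at 17 (size 4, align 1) → ends 21
vx at 21 (size 44, align 1) → ends 65
x at 65 (size 8, align 1) → ends 73
z at 73 (size 4, align 1) → ends 77
hp at 77 (size 8, align 1) → ends 85
team at 85 (size 8, align 1) → ends 93
total 93 bytes, alignment 1

93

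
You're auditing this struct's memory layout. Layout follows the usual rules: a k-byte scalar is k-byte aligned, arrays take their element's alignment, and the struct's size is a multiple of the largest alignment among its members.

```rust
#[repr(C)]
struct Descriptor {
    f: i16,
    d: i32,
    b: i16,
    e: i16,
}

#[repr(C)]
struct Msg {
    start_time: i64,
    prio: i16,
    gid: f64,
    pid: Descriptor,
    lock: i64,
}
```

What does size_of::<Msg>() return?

Descriptor: @0: f [2B, align 2] → 2; +2 pad (align 4); @4: d [4B, align 4] → 8; @8: b [2B, align 2] → 10; @10: e [2B, align 2] → 12; size 12, align 4
@0: start_time [8B, align 8] → 8
@8: prio [2B, align 2] → 10
+6 pad (align 8)
@16: gid [8B, align 8] → 24
@24: pid [12B, align 4] → 36
+4 pad (align 8)
@40: lock [8B, align 8] → 48
size 48, align 8

48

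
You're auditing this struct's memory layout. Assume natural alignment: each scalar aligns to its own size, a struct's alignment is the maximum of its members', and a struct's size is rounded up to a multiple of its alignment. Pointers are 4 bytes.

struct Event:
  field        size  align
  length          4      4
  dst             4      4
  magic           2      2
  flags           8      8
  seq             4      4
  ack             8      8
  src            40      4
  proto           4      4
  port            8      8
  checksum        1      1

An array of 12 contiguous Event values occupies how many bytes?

length at 0 (size 4, align 4) → ends 4
dst at 4 (size 4, align 4) → ends 8
magic at 8 (size 2, align 2) → ends 10
pad 6 to align 8 for flags
flags at 16 (size 8, align 8) → ends 24
seq at 24 (size 4, align 4) → ends 28
pad 4 to align 8 for ack
ack at 32 (size 8, align 8) → ends 40
src at 40 (size 40, align 4) → ends 80
proto at 80 (size 4, align 4) → ends 84
pad 4 to align 8 for port
port at 88 (size 8, align 8) → ends 96
checksum at 96 (size 1, align 1) → ends 97
tail pad 7 to reach multiple of 8
total 104 bytes, alignment 8
array of 12: 12 × 104 = 1248

1248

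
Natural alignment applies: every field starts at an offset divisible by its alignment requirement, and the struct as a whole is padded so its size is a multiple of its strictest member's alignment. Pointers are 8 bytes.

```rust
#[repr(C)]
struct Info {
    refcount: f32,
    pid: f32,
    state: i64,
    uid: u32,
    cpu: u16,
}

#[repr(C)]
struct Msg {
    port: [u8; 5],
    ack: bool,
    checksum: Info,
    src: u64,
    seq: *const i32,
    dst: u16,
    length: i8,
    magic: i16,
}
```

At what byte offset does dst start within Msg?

Info: @0: refcount [4B, align 4] → 4; @4: pid [4B, align 4] → 8; @8: state [8B, align 8] → 16; @16: uid [4B, align 4] → 20; @20: cpu [2B, align 2] → 22; +2 tail pad (align 8); size 24, align 8
@0: port [5B, align 1] → 5
@5: ack [1B, align 1] → 6
+2 pad (align 8)
@8: checksum [24B, align 8] → 32
@32: src [8B, align 8] → 40
@40: seq [8B, align 8] → 48
@48: dst [2B, align 2] → 50

48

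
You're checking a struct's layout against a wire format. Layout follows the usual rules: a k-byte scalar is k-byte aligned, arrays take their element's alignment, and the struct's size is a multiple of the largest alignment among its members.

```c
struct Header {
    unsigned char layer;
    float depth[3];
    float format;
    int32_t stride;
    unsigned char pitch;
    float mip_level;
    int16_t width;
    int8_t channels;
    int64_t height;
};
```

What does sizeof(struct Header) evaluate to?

48

0..1  layer  (1B, 1-aligned)
1..4  -- padding (3B)
4..16  depth  (12B, 4-aligned)
16..20  format  (4B, 4-aligned)
20..24  stride  (4B, 4-aligned)
24..25  pitch  (1B, 1-aligned)
25..28  -- padding (3B)
28..32  mip_level  (4B, 4-aligned)
32..34  width  (2B, 2-aligned)
34..35  channels  (1B, 1-aligned)
35..40  -- padding (5B)
40..48  height  (8B, 8-aligned)
sizeof = 48, alignof = 8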